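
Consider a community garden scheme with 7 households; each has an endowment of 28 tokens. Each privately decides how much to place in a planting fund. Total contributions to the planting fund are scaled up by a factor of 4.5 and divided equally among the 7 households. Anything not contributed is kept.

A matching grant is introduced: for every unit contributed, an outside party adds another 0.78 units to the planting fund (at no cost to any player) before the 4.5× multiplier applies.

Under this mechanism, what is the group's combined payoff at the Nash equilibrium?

1569.96 tokens

Under the mechanism each unit contributed yields 4.5 × 1.78 / 7 = 1.1443 back to its contributor per unit of net cost, which exceeds 1, making full contribution the dominant choice for everyone.
At the Nash equilibrium everyone contributes 28. Group total payoff = 4.5 × 1.78 × 196 = 1569.96.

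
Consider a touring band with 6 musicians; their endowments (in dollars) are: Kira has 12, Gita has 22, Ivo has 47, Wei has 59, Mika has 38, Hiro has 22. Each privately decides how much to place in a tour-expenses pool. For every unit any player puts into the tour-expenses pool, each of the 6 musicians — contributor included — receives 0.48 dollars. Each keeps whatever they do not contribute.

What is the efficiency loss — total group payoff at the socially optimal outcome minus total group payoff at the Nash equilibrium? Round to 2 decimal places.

The private return per contributed unit is 0.48 < 1 for everyone, so the Nash equilibrium is zero contribution and the group total is Σ E_j = 12 + 22 + 47 + 59 + 38 + 22 = 200.
Each contributed unit returns 2.880 to the group, so the social optimum is full contribution by everyone: group total = 2.880 × 200 = 576.00.
Efficiency loss = (2.880 − 1) × 200 = 376.00.

376.00 dollars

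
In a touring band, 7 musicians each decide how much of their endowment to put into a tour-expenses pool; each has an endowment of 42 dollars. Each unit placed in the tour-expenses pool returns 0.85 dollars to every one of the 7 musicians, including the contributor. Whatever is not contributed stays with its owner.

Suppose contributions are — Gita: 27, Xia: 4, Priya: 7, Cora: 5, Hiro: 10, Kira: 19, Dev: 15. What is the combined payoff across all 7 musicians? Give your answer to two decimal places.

Total contributed: 27 + 4 + 7 + 5 + 10 + 19 + 15 = 87; total kept: 7 × 42 − 87 = 207.
The tour-expenses pool pays out 0.85 × 7 × 87 = 517.65 in aggregate.
Group total = 207 + 517.65 = 724.65.

724.65 dollars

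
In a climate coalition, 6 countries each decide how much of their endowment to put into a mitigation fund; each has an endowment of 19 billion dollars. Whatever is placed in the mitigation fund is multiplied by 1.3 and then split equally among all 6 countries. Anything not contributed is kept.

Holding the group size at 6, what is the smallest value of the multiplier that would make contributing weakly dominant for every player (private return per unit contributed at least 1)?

A contributed unit returns (multiplier)/6 to its contributor.
This reaches 1 exactly when the multiplier is 6.

6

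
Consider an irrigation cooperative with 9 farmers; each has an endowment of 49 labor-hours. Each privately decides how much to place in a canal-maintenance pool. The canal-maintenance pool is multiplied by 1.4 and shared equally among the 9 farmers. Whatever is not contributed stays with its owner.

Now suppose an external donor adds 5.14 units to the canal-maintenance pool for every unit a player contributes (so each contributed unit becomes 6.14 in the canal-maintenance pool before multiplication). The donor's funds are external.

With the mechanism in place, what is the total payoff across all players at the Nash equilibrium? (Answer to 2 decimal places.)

With the mechanism, a contributed unit returns 1.4 × 6.14 / 9 = 0.9551 per unit of net cost — still below 1 — so contributing 0 remains dominant for every player.
Everyone keeps their endowment and the group total is 9 × 49 = 441.

441.00 labor-hours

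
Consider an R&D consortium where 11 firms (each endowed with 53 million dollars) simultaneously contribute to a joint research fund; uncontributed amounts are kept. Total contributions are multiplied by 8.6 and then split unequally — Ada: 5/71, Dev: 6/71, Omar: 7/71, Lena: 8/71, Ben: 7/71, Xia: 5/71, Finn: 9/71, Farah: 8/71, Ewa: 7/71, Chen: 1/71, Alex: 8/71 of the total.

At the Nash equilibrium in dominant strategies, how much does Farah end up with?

A player with share s gets back 8.6·s per unit contributed, so full contribution is dominant for anyone with s > 1/8.6 = 0.1163 and zero contribution is dominant for anyone below.
Finn alone (share 9/71) is above the threshold, contributing 53; the remaining 10 contribute 0. Total contributed: 53.
Farah keeps 53 and receives 8.6 × 53 × 8/71 = 51.36 from the joint research fund, for a payoff of 104.36.

104.36 million dollars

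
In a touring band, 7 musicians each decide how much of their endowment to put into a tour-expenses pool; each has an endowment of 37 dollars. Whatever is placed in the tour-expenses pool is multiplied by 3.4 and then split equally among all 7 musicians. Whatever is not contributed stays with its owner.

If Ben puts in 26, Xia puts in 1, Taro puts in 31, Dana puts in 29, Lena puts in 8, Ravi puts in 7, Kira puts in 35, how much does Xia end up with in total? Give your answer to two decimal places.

102.54 dollars

Total contributed: 26 + 1 + 31 + 29 + 8 + 7 + 35 = 137.
Each receives 3.4 × 137 / 7 = 66.54 from the tour-expenses pool.
Xia keeps 37 − 1 = 36, so Xia's payoff is 36 + 66.54 = 102.54.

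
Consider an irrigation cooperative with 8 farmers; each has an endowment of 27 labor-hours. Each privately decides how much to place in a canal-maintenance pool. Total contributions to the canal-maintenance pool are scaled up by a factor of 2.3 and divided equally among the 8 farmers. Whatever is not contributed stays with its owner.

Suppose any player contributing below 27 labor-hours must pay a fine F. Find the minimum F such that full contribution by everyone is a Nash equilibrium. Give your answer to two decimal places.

19.24 labor-hours

Given the others contribute fully, the best deviation is to contribute 0 (any partial contribution still incurs the fine and gives up units whose private return 0.2875 is below 1).
Deviating from 27 to 0 saves 27 labor-hours but forfeits the deviator's share of the drop in the canal-maintenance pool: 2.3/8 × 27 = 7.76.
So the deviation gain is 27 − 7.76 = 19.24, and the fine must be at least 19.24 labor-hours to wipe it out.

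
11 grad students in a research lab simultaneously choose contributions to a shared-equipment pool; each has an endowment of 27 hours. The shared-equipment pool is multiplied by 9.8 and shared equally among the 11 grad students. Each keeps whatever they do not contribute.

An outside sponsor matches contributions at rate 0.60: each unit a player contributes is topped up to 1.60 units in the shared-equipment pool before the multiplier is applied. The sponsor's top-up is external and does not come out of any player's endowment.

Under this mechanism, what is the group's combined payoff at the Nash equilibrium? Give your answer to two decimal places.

4656.96 hours

With the mechanism, a contributed unit returns 9.8 × 1.60 / 11 = 1.4255 per unit of net cost to the contributor — now above 1 — so contributing fully is weakly dominant for every player.
At the Nash equilibrium everyone contributes 27. Group total payoff = 9.8 × 1.60 × 297 = 4656.96.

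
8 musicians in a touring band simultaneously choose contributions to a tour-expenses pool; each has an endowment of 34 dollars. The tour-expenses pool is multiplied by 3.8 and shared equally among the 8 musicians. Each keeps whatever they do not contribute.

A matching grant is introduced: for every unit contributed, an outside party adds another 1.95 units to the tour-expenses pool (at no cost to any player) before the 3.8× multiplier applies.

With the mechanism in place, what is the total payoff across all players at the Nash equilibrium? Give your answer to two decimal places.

With the mechanism, a contributed unit returns 3.8 × 2.95 / 8 = 1.4013 per unit of net cost to the contributor — now above 1 — so contributing fully is weakly dominant for every player.
So the Nash equilibrium is full contribution by all 8; the group earns 3.8 × 2.95 × 272 = 3049.12.

3049.12 dollars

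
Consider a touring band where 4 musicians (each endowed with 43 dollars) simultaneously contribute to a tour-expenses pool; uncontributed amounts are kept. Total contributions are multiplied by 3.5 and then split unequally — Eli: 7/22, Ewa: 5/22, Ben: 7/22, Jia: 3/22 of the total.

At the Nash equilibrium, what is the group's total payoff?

387.00 dollars

Each unit j contributes comes back to j as 3.5 × (j's share), so j prefers to contribute only if that share exceeds 1/3.5 = 0.2857; otherwise keeping the unit dominates.
Eli and Ben clear that bar, contributing 43 each; the remaining 2 contribute 0. Total contributed: 86.
The tour-expenses pool pays out 3.5 × 86 = 301.00 in total (split across the unequal shares, but the aggregate is all that matters for the group sum).
The 2 free-riders keep 43 each, adding 86. Group total = 86 + 301.00 = 387.00.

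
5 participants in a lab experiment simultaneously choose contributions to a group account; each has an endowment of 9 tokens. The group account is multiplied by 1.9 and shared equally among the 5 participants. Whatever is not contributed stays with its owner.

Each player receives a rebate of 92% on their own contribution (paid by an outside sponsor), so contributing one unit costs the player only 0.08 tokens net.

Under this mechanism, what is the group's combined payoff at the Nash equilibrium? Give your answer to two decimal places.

The effective private return per unit is now (1.9/5) / 0.08 = 4.7500 > 1, so every player's dominant strategy flips to full contribution.
At the Nash equilibrium everyone contributes 9. Group total payoff = 5 × (9 × 0.92 + 1.9 × 9) = 126.90.

126.90 tokens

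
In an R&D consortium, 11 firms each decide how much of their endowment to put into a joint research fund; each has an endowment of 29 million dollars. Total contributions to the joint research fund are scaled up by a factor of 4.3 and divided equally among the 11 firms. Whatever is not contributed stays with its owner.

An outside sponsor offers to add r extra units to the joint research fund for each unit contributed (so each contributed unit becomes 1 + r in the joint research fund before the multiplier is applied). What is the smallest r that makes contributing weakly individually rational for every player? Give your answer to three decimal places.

1.558

With matching at rate r, one contributed unit becomes (1 + r) in the joint research fund and returns 4.3 × (1 + r) / 11 to the contributor.
Setting this equal to 1: 1 + r = 11/4.3 = 2.5581.
So the minimum matching rate is r = 2.5581 − 1 = 1.558.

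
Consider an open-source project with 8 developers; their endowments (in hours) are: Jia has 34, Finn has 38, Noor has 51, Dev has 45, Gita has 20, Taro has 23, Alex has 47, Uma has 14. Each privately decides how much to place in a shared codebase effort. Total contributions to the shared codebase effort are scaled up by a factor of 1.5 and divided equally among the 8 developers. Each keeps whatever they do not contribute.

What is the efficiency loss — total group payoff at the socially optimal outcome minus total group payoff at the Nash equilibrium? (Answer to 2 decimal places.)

The private return per contributed unit is 1.5/8 = 0.1875 < 1 for every player regardless of endowment, so the Nash equilibrium is zero contribution and the group total is Σ E_j = 34 + 38 + 51 + 45 + 20 + 23 + 47 + 14 = 272.
Each contributed unit returns 1.500 to the group, so the social optimum is full contribution by everyone: group total = 1.500 × 272 = 408.00.
Efficiency loss = (1.500 − 1) × 272 = 136.00.

136.00 hours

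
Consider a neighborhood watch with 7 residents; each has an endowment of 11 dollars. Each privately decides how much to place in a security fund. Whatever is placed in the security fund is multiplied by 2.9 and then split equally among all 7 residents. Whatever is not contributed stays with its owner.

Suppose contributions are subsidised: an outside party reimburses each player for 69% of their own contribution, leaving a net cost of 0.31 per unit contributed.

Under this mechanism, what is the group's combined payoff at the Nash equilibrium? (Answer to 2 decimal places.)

The effective private return per unit is now (2.9/7) / 0.31 = 1.3364 > 1, so every player's dominant strategy flips to full contribution.
So the Nash equilibrium is full contribution by all 7; the group earns 7 × (11 × 0.69 + 2.9 × 11) = 276.43.

276.43 dollars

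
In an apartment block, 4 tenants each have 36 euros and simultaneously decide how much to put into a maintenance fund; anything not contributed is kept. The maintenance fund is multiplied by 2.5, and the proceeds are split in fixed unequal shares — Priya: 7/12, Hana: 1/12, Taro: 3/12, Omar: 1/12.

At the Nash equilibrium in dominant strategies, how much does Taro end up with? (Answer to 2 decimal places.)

Player j's private return per contributed unit is 2.5 × (j's share). Contributing is weakly dominant for j when that share is at least 1/2.5 = 0.4000, and contributing 0 is dominant otherwise.
Priya alone (share 7/12) is above the threshold, contributing 36; the remaining 3 contribute 0. Total contributed: 36.
Taro keeps 36 and receives 2.5 × 36 × 3/12 = 22.50 from the maintenance fund, for a payoff of 58.50.

58.50 euros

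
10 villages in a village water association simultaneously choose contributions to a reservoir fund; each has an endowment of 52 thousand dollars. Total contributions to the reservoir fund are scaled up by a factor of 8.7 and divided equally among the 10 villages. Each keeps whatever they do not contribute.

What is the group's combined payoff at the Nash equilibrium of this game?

Each contributed unit returns 8.7/10 = 0.8700 to its contributor — below 1 — so contributing 0 is dominant for every player. At the Nash equilibrium everyone keeps their 52, and the group total is 10 × 52 = 520.

520.00 thousand dollars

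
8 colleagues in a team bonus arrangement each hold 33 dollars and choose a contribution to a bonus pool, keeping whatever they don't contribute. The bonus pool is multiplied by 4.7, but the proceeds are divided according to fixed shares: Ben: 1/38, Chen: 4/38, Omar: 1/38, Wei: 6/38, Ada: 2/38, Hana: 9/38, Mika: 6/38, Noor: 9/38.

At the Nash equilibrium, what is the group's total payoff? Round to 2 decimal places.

Each unit j contributes comes back to j as 4.7 × (j's share), so j prefers to contribute only if that share exceeds 1/4.7 = 0.2128; otherwise keeping the unit dominates.
Hana and Noor clear that bar, contributing 33 each; the remaining 6 contribute 0. Total contributed: 66.
The bonus pool pays out 4.7 × 66 = 310.20 in total (split across the unequal shares, but the aggregate is all that matters for the group sum).
The 6 free-riders keep 33 each, adding 198. Group total = 198 + 310.20 = 508.20.

508.20 dollars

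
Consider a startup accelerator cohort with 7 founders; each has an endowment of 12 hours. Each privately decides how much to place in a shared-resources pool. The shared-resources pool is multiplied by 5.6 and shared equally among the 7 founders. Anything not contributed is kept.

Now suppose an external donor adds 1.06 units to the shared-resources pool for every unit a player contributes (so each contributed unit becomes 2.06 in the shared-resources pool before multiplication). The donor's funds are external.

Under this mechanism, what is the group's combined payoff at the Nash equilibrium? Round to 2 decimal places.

Under the mechanism each unit contributed yields 5.6 × 2.06 / 7 = 1.6480 back to its contributor per unit of net cost, which exceeds 1, making full contribution the dominant choice for everyone.
At the Nash equilibrium everyone contributes 12. Group total payoff = 5.6 × 2.06 × 84 = 969.02.

969.02 hours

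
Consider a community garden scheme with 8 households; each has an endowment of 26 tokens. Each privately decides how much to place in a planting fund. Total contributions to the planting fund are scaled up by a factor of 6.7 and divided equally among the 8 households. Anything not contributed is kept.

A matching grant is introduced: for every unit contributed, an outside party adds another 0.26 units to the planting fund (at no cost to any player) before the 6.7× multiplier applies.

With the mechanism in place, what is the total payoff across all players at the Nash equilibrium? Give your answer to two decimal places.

1755.94 tokens

Under the mechanism each unit contributed yields 6.7 × 1.26 / 8 = 1.0553 back to its contributor per unit of net cost, which exceeds 1, making full contribution the dominant choice for everyone.
At the Nash equilibrium everyone contributes 26. Group total payoff = 6.7 × 1.26 × 208 = 1755.94.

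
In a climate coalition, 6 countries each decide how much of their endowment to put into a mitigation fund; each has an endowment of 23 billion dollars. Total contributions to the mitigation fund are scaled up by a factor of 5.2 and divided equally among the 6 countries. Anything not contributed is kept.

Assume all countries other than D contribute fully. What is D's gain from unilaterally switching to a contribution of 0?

3.07 billion dollars

Switching from a contribution of 23 to 0 lets D keep an extra 23 billion dollars, but lowers the mitigation fund by 23, which costs D their own share of that drop: 5.2/6 × 23 = 19.93.
Net gain = 23 − 19.93 = 3.07. The private return per contributed unit (0.8667) is below 1, so free-riding is indeed the best response regardless of what the others do.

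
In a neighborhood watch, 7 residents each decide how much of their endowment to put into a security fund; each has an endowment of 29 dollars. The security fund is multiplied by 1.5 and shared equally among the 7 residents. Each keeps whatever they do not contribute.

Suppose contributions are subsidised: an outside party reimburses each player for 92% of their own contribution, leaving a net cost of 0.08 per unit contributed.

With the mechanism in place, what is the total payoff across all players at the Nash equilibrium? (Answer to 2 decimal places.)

491.26 dollars

With the mechanism, a contributed unit returns (1.5/7) / 0.08 = 2.6786 per unit of net cost to the contributor — now above 1 — so contributing fully is weakly dominant for every player.
At the Nash equilibrium everyone contributes 29. Group total payoff = 7 × (29 × 0.92 + 1.5 × 29) = 491.26.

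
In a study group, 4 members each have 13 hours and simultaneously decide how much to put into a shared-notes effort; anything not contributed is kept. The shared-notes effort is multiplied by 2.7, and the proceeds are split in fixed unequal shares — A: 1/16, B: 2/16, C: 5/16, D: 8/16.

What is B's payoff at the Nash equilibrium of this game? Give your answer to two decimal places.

For player j, contributing a unit is worthwhile iff 2.7 × (j's share) ≥ 1, i.e. iff j's share is at least 0.3704.
The only share above 0.3704 is D's 8/16, contributing 13; the remaining 3 contribute 0. Total contributed: 13.
B keeps 13 and receives 2.7 × 13 × 2/16 = 4.39 from the shared-notes effort, for a payoff of 17.39.

17.39 hours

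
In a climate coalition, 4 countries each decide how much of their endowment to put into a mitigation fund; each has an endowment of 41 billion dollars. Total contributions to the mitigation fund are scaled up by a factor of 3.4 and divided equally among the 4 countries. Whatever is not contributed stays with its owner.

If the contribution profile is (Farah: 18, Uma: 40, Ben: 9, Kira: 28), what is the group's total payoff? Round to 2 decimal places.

392.00 billion dollars

Total contributed: 18 + 40 + 9 + 28 = 95; total kept: 4 × 41 − 95 = 69.
The mitigation fund pays out 3.4 × 95 = 323.00 in aggregate.
Group total = 69 + 323.00 = 392.00.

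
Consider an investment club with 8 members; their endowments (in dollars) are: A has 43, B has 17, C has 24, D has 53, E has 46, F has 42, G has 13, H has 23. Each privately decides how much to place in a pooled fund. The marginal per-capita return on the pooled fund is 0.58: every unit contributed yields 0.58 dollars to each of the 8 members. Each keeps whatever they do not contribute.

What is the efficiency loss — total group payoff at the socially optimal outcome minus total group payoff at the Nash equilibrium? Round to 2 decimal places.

The private return per contributed unit is 0.58 < 1 for everyone, so the Nash equilibrium is zero contribution and the group total is Σ E_j = 43 + 17 + 24 + 53 + 46 + 42 + 13 + 23 = 261.
Each contributed unit returns 4.640 to the group, so the social optimum is full contribution by everyone: group total = 4.640 × 261 = 1211.04.
Efficiency loss = (4.640 − 1) × 261 = 950.04.

950.04 dollars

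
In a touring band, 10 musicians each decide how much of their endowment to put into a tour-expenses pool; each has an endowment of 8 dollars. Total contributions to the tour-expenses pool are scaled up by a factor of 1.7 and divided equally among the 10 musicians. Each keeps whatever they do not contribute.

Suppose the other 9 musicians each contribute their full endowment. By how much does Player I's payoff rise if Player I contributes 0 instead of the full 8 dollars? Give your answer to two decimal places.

6.64 dollars

Switching from a contribution of 8 to 0 lets Player I keep an extra 8 dollars, but lowers the tour-expenses pool by 8, which costs Player I their own share of that drop: 1.7/10 × 8 = 1.36.
Net gain = 8 − 1.36 = 6.64. The private return per contributed unit (0.1700) is below 1, so free-riding is indeed the best response regardless of what the others do.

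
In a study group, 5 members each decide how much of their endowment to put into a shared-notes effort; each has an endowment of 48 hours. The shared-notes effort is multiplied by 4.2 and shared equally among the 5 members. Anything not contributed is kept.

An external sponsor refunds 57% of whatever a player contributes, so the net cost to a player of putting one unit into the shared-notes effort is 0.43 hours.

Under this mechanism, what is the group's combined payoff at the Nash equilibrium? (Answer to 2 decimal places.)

1144.80 hours

Under the mechanism each unit contributed yields (4.2/5) / 0.43 = 1.9535 back to its contributor per unit of net cost, which exceeds 1, making full contribution the dominant choice for everyone.
So the Nash equilibrium is full contribution by all 5; the group earns 5 × (48 × 0.57 + 4.2 × 48) = 1144.80.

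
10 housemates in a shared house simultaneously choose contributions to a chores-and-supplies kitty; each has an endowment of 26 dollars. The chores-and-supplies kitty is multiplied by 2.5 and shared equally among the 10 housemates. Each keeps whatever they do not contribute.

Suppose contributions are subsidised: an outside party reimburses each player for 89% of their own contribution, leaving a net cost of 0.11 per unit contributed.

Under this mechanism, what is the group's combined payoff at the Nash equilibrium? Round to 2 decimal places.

881.40 dollars

With the mechanism, a contributed unit returns (2.5/10) / 0.11 = 2.2727 per unit of net cost to the contributor — now above 1 — so contributing fully is weakly dominant for every player.
At the Nash equilibrium everyone contributes 26. Group total payoff = 10 × (26 × 0.89 + 2.5 × 26) = 881.40.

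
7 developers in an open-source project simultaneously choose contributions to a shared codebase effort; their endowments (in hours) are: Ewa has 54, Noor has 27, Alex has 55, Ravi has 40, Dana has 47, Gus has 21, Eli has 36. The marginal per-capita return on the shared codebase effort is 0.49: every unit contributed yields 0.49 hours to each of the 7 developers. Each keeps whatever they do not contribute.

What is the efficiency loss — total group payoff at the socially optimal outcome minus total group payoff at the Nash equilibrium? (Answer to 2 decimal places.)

680.40 hours

The private return per contributed unit is 0.49 < 1 for everyone, so the Nash equilibrium is zero contribution and the group total is Σ E_j = 54 + 27 + 55 + 40 + 47 + 21 + 36 = 280.
Each contributed unit returns 3.430 to the group, so the social optimum is full contribution by everyone: group total = 3.430 × 280 = 960.40.
Efficiency loss = (3.430 − 1) × 280 = 680.40.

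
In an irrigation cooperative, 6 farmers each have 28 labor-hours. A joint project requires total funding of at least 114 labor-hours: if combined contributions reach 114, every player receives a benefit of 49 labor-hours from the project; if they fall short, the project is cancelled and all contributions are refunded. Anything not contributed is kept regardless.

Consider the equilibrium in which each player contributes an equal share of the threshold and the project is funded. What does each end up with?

Equal share of the threshold: 114/6 = 19.
At this profile no one gains by cutting their contribution: any cut drops the total below 114, the project is cancelled, contributions are refunded, and the deviator ends with 28, which is less than 28 − 19 + 49 = 58. Contributing more than 19 just wastes the excess. So contributing exactly 19 is a best response.
Each player's payoff: 28 − 19 + 49 = 58.

58 labor-hours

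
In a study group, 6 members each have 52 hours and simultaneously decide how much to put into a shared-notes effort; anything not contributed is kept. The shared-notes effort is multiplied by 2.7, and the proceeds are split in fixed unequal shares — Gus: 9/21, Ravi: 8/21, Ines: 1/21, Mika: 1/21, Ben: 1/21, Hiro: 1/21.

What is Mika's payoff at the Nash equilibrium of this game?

Each unit j contributes comes back to j as 2.7 × (j's share), so j prefers to contribute only if that share exceeds 1/2.7 = 0.3704; otherwise keeping the unit dominates.
The shares above 0.3704 belong to Gus and Ravi, contributing 52 each; the remaining 4 contribute 0. Total contributed: 104.
Mika keeps 52 and receives 2.7 × 104 × 1/21 = 13.37 from the shared-notes effort, for a payoff of 65.37.

65.37 hours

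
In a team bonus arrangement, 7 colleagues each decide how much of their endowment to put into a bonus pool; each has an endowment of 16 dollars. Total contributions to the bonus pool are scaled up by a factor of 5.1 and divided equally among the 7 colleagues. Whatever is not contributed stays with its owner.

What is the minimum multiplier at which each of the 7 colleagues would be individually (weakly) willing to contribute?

A contributed unit returns (multiplier)/7 to its contributor.
This reaches 1 exactly when the multiplier is 7.

7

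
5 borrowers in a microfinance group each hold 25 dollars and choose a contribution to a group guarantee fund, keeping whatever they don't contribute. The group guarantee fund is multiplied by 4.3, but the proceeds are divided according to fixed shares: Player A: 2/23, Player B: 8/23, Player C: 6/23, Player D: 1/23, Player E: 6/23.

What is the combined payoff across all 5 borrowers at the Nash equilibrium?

372.50 dollars

Each unit j contributes comes back to j as 4.3 × (j's share), so j prefers to contribute only if that share exceeds 1/4.3 = 0.2326; otherwise keeping the unit dominates.
Player B, Player C and Player E clear that bar, contributing 25 each; the remaining 2 contribute 0. Total contributed: 75.
The group guarantee fund pays out 4.3 × 75 = 322.50 in total (split across the unequal shares, but the aggregate is all that matters for the group sum).
The 2 free-riders keep 25 each, adding 50. Group total = 50 + 322.50 = 372.50.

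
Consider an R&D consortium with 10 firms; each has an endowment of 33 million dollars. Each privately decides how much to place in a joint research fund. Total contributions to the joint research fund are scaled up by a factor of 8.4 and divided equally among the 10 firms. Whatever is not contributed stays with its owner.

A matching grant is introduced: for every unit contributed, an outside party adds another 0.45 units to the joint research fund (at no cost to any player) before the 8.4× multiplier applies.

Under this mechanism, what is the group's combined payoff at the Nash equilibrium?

4019.40 million dollars

With the mechanism, a contributed unit returns 8.4 × 1.45 / 10 = 1.2180 per unit of net cost to the contributor — now above 1 — so contributing fully is weakly dominant for every player.
So the Nash equilibrium is full contribution by all 10; the group earns 8.4 × 1.45 × 330 = 4019.40.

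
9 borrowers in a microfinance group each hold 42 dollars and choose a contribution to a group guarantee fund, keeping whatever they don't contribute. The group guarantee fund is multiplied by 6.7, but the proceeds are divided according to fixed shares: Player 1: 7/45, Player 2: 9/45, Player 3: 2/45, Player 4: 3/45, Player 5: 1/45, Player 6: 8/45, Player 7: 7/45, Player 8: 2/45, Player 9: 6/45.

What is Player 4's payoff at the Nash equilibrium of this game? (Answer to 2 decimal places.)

For player j, contributing a unit is worthwhile iff 6.7 × (j's share) ≥ 1, i.e. iff j's share is at least 0.1493.
Player 1, Player 2, Player 6 and Player 7 are above the threshold, contributing 42 each; the remaining 5 contribute 0. Total contributed: 168.
Player 4 keeps 42 and receives 6.7 × 168 × 3/45 = 75.04 from the group guarantee fund, for a payoff of 117.04.

117.04 dollars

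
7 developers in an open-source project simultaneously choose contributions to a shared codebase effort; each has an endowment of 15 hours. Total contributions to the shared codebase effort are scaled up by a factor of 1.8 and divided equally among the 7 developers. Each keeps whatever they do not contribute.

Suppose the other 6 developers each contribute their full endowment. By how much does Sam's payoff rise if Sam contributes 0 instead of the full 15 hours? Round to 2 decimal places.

11.14 hours

Switching from a contribution of 15 to 0 lets Sam keep an extra 15 hours, but lowers the shared codebase effort by 15, which costs Sam their own share of that drop: 1.8/7 × 15 = 3.86.
Net gain = 15 − 3.86 = 11.14. The private return per contributed unit (0.2571) is below 1, so free-riding is indeed the best response regardless of what the others do.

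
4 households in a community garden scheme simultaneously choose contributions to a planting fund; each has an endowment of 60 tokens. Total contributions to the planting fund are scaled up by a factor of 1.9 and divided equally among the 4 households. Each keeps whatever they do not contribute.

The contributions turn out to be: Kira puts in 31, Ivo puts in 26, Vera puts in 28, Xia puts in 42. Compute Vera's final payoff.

92.33 tokens

Total contributed: 31 + 26 + 28 + 42 = 127.
Each receives 1.9 × 127 / 4 = 60.33 from the planting fund.
Vera keeps 60 − 28 = 32, so Vera's payoff is 32 + 60.33 = 92.33.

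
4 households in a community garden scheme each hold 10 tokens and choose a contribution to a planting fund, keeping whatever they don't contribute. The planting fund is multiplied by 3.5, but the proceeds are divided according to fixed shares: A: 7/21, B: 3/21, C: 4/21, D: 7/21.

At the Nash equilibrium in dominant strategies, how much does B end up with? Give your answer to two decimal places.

20.00 tokens

Each unit j contributes comes back to j as 3.5 × (j's share), so j prefers to contribute only if that share exceeds 1/3.5 = 0.2857; otherwise keeping the unit dominates.
A and D clear that bar, contributing 10 each; the remaining 2 contribute 0. Total contributed: 20.
B keeps 10 and receives 3.5 × 20 × 3/21 = 10.00 from the planting fund, for a payoff of 20.00.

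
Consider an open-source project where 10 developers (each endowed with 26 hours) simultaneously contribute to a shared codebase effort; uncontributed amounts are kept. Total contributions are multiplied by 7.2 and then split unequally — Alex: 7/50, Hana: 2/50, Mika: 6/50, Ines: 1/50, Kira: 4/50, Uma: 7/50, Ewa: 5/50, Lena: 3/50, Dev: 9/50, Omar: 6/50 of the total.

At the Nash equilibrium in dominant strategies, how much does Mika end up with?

Each unit j contributes comes back to j as 7.2 × (j's share), so j prefers to contribute only if that share exceeds 1/7.2 = 0.1389; otherwise keeping the unit dominates.
Alex, Uma and Dev clear that bar, contributing 26 each; the remaining 7 contribute 0. Total contributed: 78.
Mika keeps 26 and receives 7.2 × 78 × 6/50 = 67.39 from the shared codebase effort, for a payoff of 93.39.

93.39 hours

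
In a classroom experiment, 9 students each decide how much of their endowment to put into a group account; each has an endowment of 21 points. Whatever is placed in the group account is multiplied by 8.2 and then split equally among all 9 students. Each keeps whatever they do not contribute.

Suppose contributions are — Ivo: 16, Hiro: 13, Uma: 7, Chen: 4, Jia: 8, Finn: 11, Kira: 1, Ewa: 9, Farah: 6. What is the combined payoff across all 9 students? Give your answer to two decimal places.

729.00 points

Total contributed: 16 + 13 + 7 + 4 + 8 + 11 + 1 + 9 + 6 = 75; total kept: 9 × 21 − 75 = 114.
The group account pays out 8.2 × 75 = 615.00 in aggregate.
Group total = 114 + 615.00 = 729.00.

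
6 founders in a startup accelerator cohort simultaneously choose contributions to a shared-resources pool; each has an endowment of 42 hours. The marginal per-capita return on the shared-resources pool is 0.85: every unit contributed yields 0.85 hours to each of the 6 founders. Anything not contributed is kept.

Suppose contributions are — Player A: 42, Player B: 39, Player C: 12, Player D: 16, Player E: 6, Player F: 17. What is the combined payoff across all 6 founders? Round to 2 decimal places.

793.20 hours

Total contributed: 42 + 39 + 12 + 16 + 6 + 17 = 132; total kept: 6 × 42 − 132 = 120.
The shared-resources pool pays out 0.85 × 6 × 132 = 673.20 in aggregate.
Group total = 120 + 673.20 = 793.20.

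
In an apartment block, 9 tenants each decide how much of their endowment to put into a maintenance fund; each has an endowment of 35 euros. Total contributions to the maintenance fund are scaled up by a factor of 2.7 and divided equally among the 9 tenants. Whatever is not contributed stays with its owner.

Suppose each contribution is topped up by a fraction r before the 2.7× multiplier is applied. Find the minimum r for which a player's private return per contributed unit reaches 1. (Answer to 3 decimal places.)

With matching at rate r, one contributed unit becomes (1 + r) in the maintenance fund and returns 2.7 × (1 + r) / 9 to the contributor.
Setting this equal to 1: 1 + r = 9/2.7 = 3.3333.
So the minimum matching rate is r = 3.3333 − 1 = 2.333.

2.333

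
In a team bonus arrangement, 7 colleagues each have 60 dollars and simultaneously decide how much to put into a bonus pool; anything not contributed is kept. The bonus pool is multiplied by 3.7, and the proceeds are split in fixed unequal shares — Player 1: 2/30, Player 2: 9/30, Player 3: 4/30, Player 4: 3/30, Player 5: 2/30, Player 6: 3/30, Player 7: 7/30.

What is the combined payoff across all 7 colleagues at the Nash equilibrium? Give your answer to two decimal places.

A player with share s gets back 3.7·s per unit contributed, so full contribution is dominant for anyone with s > 1/3.7 = 0.2703 and zero contribution is dominant for anyone below.
The only share above 0.2703 is Player 2's 9/30, contributing 60; the remaining 6 contribute 0. Total contributed: 60.
The bonus pool pays out 3.7 × 60 = 222.00 in total (split across the unequal shares, but the aggregate is all that matters for the group sum).
The 6 free-riders keep 60 each, adding 360. Group total = 360 + 222.00 = 582.00.

582.00 dollars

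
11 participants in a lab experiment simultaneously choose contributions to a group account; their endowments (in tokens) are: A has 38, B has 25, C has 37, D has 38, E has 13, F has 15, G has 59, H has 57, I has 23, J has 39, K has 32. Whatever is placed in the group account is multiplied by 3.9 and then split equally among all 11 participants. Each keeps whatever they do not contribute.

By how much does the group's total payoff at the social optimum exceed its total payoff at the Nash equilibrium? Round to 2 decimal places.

1090.40 tokens

The private return per contributed unit is 3.9/11 = 0.3545 < 1 for every player regardless of endowment, so the Nash equilibrium is zero contribution and the group total is Σ E_j = 38 + 25 + 37 + 38 + 13 + 15 + 59 + 57 + 23 + 39 + 32 = 376.
Each contributed unit returns 3.900 to the group, so the social optimum is full contribution by everyone: group total = 3.900 × 376 = 1466.40.
Efficiency loss = (3.900 − 1) × 376 = 1090.40.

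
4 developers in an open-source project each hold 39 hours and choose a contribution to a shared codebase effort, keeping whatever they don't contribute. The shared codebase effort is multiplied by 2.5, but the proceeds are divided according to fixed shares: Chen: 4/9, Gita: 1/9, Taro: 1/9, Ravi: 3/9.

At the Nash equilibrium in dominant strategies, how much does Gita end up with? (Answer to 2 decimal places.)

49.83 hours

Player j's private return per contributed unit is 2.5 × (j's share). Contributing is weakly dominant for j when that share is at least 1/2.5 = 0.4000, and contributing 0 is dominant otherwise.
Chen alone (share 4/9) is above the threshold, contributing 39; the remaining 3 contribute 0. Total contributed: 39.
Gita keeps 39 and receives 2.5 × 39 × 1/9 = 10.83 from the shared codebase effort, for a payoff of 49.83.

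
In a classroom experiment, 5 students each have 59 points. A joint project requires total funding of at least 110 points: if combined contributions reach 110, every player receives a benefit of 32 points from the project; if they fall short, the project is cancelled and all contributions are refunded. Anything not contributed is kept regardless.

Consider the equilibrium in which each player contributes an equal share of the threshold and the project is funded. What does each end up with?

69 points

Equal share of the threshold: 110/5 = 22.
At this profile no one gains by cutting their contribution: any cut drops the total below 110, the project is cancelled, contributions are refunded, and the deviator ends with 59, which is less than 59 − 22 + 32 = 69. Contributing more than 22 just wastes the excess. So contributing exactly 22 is a best response.
Each player's payoff: 59 − 22 + 32 = 69.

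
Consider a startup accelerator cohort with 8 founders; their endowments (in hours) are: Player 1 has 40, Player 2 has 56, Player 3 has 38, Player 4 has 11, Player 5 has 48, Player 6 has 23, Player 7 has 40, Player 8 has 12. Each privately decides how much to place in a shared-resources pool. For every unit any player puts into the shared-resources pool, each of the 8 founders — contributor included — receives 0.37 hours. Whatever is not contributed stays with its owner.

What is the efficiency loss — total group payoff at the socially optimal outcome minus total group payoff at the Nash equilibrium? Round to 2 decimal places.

The private return per contributed unit is 0.37 < 1 for everyone, so the Nash equilibrium is zero contribution and the group total is Σ E_j = 40 + 56 + 38 + 11 + 48 + 23 + 40 + 12 = 268.
Each contributed unit returns 2.960 to the group, so the social optimum is full contribution by everyone: group total = 2.960 × 268 = 793.28.
Efficiency loss = (2.960 − 1) × 268 = 525.28.

525.28 hours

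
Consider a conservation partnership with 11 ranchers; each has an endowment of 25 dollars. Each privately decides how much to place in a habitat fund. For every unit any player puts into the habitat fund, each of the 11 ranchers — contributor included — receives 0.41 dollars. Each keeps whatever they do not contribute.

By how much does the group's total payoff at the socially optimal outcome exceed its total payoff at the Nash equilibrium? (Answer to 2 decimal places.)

The private return per contributed unit is 0.41 < 1, so contributing 0 is dominant for every player. At the Nash equilibrium everyone keeps their 25, and the group total is 11 × 25 = 275.
Each contributed unit returns 4.510 to the group as a whole (0.41 to each of 11 players), which exceeds 1, so the social optimum is full contribution: group total = 4.510 × 275 = 1240.25.
Efficiency loss = 1240.25 − 275 = 965.25.

965.25 dollars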